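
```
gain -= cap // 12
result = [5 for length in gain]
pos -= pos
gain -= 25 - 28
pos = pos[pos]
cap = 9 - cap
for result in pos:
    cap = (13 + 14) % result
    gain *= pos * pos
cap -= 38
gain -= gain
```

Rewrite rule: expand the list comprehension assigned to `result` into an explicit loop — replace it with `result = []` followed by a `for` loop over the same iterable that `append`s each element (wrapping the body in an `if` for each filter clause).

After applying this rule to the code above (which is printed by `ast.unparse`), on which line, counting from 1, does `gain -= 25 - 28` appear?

6

Transformed code:
gain -= cap // 12
result = []
for length in gain:
    result.append(5)
pos -= pos
gain -= 25 - 28
pos = pos[pos]
cap = 9 - cap
for result in pos:
    cap = (13 + 14) % result
    gain *= pos * pos
cap -= 38
gain -= gain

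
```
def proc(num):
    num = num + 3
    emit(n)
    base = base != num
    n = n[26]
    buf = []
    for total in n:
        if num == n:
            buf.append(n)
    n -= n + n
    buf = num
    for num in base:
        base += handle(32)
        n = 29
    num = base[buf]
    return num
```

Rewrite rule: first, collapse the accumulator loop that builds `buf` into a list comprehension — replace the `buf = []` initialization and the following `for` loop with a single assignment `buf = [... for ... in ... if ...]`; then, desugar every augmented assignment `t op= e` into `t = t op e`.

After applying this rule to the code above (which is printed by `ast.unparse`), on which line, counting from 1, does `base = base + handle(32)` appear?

Transformed code:
def proc(num):
    num = num + 3
    emit(n)
    base = base != num
    n = n[26]
    buf = [n for total in n if num == n]
    n = n - (n + n)
    buf = num
    for num in base:
        base = base + handle(32)
        n = 29
    num = base[buf]
    return num

10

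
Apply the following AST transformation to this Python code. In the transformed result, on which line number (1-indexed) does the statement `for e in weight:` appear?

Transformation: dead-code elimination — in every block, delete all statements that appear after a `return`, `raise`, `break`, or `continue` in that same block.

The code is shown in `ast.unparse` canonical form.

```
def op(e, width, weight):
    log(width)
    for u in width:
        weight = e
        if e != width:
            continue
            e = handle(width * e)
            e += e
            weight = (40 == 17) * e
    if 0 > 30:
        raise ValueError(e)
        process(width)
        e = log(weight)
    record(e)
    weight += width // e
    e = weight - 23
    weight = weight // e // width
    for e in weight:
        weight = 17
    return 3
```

13

Transformed code:
def op(e, width, weight):
    log(width)
    for u in width:
        weight = e
        if e != width:
            continue
    if 0 > 30:
        raise ValueError(e)
    record(e)
    weight += width // e
    e = weight - 23
    weight = weight // e // width
    for e in weight:
        weight = 17
    return 3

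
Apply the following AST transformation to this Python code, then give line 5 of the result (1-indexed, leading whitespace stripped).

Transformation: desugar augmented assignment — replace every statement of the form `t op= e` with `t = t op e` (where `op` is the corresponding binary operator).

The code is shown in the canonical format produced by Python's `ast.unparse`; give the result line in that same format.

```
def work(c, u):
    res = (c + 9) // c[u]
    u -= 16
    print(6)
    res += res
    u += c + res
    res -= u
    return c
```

res = res + res

Transformed code:
def work(c, u):
    res = (c + 9) // c[u]
    u = u - 16
    print(6)
    res = res + res
    u = u + (c + res)
    res = res - u
    return c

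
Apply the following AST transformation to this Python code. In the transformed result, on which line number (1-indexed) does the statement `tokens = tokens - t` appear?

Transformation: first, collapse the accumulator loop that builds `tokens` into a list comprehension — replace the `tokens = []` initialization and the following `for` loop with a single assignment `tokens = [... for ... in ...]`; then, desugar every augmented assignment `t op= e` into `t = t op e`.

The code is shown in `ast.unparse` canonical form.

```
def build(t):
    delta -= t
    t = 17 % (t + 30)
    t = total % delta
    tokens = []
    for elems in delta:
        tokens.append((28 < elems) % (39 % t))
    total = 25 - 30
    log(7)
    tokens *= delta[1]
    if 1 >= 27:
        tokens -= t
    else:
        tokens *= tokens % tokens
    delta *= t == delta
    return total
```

10

Transformed code:
def build(t):
    delta = delta - t
    t = 17 % (t + 30)
    t = total % delta
    tokens = [(28 < elems) % (39 % t) for elems in delta]
    total = 25 - 30
    log(7)
    tokens = tokens * delta[1]
    if 1 >= 27:
        tokens = tokens - t
    else:
        tokens = tokens * (tokens % tokens)
    delta = delta * (t == delta)
    return total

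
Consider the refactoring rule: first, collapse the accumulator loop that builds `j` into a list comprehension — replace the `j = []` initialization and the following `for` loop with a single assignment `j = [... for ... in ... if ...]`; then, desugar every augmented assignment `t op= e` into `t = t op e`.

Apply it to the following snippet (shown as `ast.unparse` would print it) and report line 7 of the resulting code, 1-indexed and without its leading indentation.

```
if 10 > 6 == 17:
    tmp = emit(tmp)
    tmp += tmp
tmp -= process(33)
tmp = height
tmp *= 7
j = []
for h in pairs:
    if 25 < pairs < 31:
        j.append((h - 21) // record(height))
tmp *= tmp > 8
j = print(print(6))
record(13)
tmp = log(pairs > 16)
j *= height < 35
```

Transformed code:
if 10 > 6 == 17:
    tmp = emit(tmp)
    tmp = tmp + tmp
tmp = tmp - process(33)
tmp = height
tmp = tmp * 7
j = [(h - 21) // record(height) for h in pairs if 25 < pairs < 31]
tmp = tmp * (tmp > 8)
j = print(print(6))
record(13)
tmp = log(pairs > 16)
j = j * (height < 35)

j = [(h - 21) // record(height) for h in pairs if 25 < pairs < 31]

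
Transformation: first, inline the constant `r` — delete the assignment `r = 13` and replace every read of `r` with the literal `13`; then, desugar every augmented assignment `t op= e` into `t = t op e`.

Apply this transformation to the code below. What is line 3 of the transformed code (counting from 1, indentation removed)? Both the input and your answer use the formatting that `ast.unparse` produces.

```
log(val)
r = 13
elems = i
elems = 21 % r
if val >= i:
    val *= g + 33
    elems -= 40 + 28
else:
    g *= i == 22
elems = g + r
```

Transformed code:
log(val)
elems = i
elems = 21 % 13
if val >= i:
    val = val * (g + 33)
    elems = elems - (40 + 28)
else:
    g = g * (i == 22)
elems = g + 13

elems = 21 % 13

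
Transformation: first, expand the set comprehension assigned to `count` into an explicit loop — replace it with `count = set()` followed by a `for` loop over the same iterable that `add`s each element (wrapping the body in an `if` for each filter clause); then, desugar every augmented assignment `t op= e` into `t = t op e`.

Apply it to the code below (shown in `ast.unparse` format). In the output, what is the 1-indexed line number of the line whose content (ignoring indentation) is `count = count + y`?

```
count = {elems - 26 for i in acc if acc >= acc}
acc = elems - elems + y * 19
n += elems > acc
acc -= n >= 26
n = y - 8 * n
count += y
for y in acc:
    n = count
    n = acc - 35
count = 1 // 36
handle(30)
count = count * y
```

9

Transformed code:
count = set()
for i in acc:
    if acc >= acc:
        count.add(elems - 26)
acc = elems - elems + y * 19
n = n + (elems > acc)
acc = acc - (n >= 26)
n = y - 8 * n
count = count + y
for y in acc:
    n = count
    n = acc - 35
count = 1 // 36
handle(30)
count = count * y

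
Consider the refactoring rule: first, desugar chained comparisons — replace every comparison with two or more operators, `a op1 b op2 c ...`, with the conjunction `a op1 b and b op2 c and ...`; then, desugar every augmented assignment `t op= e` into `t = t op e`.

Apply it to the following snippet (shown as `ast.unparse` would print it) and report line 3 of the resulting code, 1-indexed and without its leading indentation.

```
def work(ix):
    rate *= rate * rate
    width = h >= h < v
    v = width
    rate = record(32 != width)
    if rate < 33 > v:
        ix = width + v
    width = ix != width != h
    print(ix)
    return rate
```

width = h >= h and h < v

Transformed code:
def work(ix):
    rate = rate * (rate * rate)
    width = h >= h and h < v
    v = width
    rate = record(32 != width)
    if rate < 33 and 33 > v:
        ix = width + v
    width = ix != width and width != h
    print(ix)
    return rate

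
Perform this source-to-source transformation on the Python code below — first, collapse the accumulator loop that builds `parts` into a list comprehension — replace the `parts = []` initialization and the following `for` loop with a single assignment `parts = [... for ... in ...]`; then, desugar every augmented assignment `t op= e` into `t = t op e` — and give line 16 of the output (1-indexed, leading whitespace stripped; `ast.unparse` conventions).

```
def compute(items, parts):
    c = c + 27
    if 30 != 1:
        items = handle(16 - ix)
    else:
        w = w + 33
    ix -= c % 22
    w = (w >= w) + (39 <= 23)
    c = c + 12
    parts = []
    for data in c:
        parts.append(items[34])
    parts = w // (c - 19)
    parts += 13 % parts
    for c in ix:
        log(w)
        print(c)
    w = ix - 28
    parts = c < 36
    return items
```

w = ix - 28

Transformed code:
def compute(items, parts):
    c = c + 27
    if 30 != 1:
        items = handle(16 - ix)
    else:
        w = w + 33
    ix = ix - c % 22
    w = (w >= w) + (39 <= 23)
    c = c + 12
    parts = [items[34] for data in c]
    parts = w // (c - 19)
    parts = parts + 13 % parts
    for c in ix:
        log(w)
        print(c)
    w = ix - 28
    parts = c < 36
    return items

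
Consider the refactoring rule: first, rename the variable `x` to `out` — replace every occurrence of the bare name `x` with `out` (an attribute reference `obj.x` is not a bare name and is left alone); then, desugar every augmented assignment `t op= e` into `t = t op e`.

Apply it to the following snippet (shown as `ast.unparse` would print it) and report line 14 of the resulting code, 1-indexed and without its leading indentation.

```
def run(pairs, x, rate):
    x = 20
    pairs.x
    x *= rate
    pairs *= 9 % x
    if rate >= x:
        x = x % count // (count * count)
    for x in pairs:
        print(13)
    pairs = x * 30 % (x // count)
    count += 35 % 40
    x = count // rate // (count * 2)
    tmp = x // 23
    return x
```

return out

Transformed code:
def run(pairs, out, rate):
    out = 20
    pairs.x
    out = out * rate
    pairs = pairs * (9 % out)
    if rate >= out:
        out = out % count // (count * count)
    for out in pairs:
        print(13)
    pairs = out * 30 % (out // count)
    count = count + 35 % 40
    out = count // rate // (count * 2)
    tmp = out // 23
    return out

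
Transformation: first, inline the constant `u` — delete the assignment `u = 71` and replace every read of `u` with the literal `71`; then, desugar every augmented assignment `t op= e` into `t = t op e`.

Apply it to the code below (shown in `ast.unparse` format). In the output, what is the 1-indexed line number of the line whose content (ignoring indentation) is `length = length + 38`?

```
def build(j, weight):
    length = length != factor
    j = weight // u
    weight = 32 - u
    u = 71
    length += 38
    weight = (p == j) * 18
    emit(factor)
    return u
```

5

Transformed code:
def build(j, weight):
    length = length != factor
    j = weight // 71
    weight = 32 - 71
    length = length + 38
    weight = (p == j) * 18
    emit(factor)
    return 71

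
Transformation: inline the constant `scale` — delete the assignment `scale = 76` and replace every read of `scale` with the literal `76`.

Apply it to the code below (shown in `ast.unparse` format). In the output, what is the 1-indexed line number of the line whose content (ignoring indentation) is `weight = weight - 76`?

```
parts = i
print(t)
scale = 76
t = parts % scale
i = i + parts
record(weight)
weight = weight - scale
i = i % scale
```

6

Transformed code:
parts = i
print(t)
t = parts % 76
i = i + parts
record(weight)
weight = weight - 76
i = i % 76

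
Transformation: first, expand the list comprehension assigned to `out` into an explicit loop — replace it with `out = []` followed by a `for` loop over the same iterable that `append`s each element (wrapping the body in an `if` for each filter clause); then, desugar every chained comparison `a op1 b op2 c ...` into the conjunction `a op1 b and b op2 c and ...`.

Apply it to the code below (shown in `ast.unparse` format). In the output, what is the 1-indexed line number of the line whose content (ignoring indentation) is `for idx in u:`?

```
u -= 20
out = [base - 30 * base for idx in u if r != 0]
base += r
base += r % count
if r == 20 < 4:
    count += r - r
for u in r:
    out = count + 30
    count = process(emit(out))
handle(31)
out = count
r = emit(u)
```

3

Transformed code:
u -= 20
out = []
for idx in u:
    if r != 0:
        out.append(base - 30 * base)
base += r
base += r % count
if r == 20 and 20 < 4:
    count += r - r
for u in r:
    out = count + 30
    count = process(emit(out))
handle(31)
out = count
r = emit(u)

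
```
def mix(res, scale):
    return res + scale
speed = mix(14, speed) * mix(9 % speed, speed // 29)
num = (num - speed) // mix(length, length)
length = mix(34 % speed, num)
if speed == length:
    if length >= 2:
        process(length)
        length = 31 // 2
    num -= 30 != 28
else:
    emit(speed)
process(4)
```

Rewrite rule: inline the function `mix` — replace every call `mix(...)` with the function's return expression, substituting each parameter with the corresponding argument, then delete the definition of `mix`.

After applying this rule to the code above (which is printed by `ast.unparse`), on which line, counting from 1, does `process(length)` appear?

Transformed code:
speed = (14 + speed) * (9 % speed + speed // 29)
num = (num - speed) // (length + length)
length = 34 % speed + num
if speed == length:
    if length >= 2:
        process(length)
        length = 31 // 2
    num -= 30 != 28
else:
    emit(speed)
process(4)

6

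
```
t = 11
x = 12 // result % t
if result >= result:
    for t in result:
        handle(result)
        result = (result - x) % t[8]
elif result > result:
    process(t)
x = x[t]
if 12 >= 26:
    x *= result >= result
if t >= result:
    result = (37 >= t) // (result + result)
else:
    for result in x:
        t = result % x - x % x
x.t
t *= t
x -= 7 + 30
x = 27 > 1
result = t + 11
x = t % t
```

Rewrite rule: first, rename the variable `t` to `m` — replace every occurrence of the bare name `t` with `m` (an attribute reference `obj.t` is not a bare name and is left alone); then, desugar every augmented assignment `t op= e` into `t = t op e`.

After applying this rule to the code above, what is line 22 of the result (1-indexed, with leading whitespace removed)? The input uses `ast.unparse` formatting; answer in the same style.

Transformed code:
m = 11
x = 12 // result % m
if result >= result:
    for m in result:
        handle(result)
        result = (result - x) % m[8]
elif result > result:
    process(m)
x = x[m]
if 12 >= 26:
    x = x * (result >= result)
if m >= result:
    result = (37 >= m) // (result + result)
else:
    for result in x:
        m = result % x - x % x
x.t
m = m * m
x = x - (7 + 30)
x = 27 > 1
result = m + 11
x = m % m

x = m % m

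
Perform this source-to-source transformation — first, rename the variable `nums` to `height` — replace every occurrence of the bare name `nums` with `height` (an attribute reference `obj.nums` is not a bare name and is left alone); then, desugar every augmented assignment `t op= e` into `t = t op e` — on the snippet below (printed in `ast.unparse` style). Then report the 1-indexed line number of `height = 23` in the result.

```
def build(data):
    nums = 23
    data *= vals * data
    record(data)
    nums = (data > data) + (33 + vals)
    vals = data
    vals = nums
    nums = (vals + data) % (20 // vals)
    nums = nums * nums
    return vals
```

Transformed code:
def build(data):
    height = 23
    data = data * (vals * data)
    record(data)
    height = (data > data) + (33 + vals)
    vals = data
    vals = height
    height = (vals + data) % (20 // vals)
    height = height * height
    return vals

2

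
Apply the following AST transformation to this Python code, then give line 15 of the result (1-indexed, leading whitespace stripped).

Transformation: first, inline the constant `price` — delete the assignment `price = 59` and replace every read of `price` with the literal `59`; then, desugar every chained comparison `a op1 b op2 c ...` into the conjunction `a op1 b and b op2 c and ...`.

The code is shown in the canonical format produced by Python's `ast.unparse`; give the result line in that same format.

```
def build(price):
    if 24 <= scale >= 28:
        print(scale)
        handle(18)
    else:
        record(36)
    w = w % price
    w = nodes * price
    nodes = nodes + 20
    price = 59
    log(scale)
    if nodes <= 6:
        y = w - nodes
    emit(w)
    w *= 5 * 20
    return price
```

Transformed code:
def build(price):
    if 24 <= scale and scale >= 28:
        print(scale)
        handle(18)
    else:
        record(36)
    w = w % 59
    w = nodes * 59
    nodes = nodes + 20
    log(scale)
    if nodes <= 6:
        y = w - nodes
    emit(w)
    w *= 5 * 20
    return 59

return 59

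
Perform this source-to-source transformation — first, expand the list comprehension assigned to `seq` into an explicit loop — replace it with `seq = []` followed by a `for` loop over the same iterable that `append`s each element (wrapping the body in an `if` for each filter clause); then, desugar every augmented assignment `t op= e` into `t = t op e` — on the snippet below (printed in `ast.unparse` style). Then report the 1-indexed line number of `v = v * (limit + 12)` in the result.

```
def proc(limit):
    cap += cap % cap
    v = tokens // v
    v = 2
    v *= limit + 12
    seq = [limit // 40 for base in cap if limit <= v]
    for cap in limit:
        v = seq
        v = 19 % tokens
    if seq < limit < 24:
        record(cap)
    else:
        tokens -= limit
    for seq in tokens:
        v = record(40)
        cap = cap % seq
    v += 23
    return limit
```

Transformed code:
def proc(limit):
    cap = cap + cap % cap
    v = tokens // v
    v = 2
    v = v * (limit + 12)
    seq = []
    for base in cap:
        if limit <= v:
            seq.append(limit // 40)
    for cap in limit:
        v = seq
        v = 19 % tokens
    if seq < limit < 24:
        record(cap)
    else:
        tokens = tokens - limit
    for seq in tokens:
        v = record(40)
        cap = cap % seq
    v = v + 23
    return limit

5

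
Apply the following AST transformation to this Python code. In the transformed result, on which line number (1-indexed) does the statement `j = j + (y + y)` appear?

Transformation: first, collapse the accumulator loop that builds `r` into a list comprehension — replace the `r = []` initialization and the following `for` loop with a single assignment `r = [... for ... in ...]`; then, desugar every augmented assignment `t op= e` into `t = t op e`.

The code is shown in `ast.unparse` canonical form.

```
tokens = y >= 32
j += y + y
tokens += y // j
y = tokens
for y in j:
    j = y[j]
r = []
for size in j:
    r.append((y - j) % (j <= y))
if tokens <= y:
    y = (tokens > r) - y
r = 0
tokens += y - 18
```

Transformed code:
tokens = y >= 32
j = j + (y + y)
tokens = tokens + y // j
y = tokens
for y in j:
    j = y[j]
r = [(y - j) % (j <= y) for size in j]
if tokens <= y:
    y = (tokens > r) - y
r = 0
tokens = tokens + (y - 18)

2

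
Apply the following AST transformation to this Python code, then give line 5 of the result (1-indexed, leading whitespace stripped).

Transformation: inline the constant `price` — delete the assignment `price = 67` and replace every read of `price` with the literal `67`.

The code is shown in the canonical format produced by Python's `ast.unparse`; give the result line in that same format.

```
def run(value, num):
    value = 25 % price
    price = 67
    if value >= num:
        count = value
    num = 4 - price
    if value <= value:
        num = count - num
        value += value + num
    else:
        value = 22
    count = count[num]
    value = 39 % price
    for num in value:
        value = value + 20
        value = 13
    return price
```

num = 4 - 67

Transformed code:
def run(value, num):
    value = 25 % 67
    if value >= num:
        count = value
    num = 4 - 67
    if value <= value:
        num = count - num
        value += value + num
    else:
        value = 22
    count = count[num]
    value = 39 % 67
    for num in value:
        value = value + 20
        value = 13
    return 67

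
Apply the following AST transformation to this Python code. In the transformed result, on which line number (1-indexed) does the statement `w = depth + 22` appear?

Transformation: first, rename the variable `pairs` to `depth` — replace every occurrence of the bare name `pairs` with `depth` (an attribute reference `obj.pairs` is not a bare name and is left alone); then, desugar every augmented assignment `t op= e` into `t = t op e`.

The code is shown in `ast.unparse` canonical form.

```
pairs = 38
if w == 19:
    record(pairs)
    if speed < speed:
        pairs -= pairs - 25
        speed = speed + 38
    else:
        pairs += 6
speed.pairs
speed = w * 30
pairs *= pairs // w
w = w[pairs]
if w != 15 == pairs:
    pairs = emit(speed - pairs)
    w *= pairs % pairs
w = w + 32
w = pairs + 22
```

17

Transformed code:
depth = 38
if w == 19:
    record(depth)
    if speed < speed:
        depth = depth - (depth - 25)
        speed = speed + 38
    else:
        depth = depth + 6
speed.pairs
speed = w * 30
depth = depth * (depth // w)
w = w[depth]
if w != 15 == depth:
    depth = emit(speed - depth)
    w = w * (depth % depth)
w = w + 32
w = depth + 22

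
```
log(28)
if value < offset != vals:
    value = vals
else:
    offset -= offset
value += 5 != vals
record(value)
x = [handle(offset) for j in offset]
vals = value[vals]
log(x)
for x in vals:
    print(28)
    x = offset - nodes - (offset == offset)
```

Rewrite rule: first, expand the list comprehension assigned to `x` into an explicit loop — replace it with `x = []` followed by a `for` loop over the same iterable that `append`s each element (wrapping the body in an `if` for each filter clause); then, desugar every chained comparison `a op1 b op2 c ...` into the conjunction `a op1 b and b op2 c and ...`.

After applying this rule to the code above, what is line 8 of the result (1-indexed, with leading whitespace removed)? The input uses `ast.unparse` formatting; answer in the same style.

x = []

Transformed code:
log(28)
if value < offset and offset != vals:
    value = vals
else:
    offset -= offset
value += 5 != vals
record(value)
x = []
for j in offset:
    x.append(handle(offset))
vals = value[vals]
log(x)
for x in vals:
    print(28)
    x = offset - nodes - (offset == offset)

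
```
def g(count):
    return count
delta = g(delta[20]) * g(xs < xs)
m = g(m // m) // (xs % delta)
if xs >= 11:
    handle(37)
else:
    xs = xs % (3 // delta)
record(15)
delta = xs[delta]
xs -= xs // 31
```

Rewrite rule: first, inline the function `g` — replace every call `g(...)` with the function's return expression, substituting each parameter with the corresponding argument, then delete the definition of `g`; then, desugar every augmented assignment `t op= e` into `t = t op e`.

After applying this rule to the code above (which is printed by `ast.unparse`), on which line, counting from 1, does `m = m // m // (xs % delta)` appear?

Transformed code:
delta = delta[20] * (xs < xs)
m = m // m // (xs % delta)
if xs >= 11:
    handle(37)
else:
    xs = xs % (3 // delta)
record(15)
delta = xs[delta]
xs = xs - xs // 31

2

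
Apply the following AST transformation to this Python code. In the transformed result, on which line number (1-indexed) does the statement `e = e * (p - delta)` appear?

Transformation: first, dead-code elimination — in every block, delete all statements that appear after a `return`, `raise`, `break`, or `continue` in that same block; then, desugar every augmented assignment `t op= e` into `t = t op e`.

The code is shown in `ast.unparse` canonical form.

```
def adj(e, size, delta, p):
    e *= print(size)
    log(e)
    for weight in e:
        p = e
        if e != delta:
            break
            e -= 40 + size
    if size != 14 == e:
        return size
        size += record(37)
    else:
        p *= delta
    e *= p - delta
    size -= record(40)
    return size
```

12

Transformed code:
def adj(e, size, delta, p):
    e = e * print(size)
    log(e)
    for weight in e:
        p = e
        if e != delta:
            break
    if size != 14 == e:
        return size
    else:
        p = p * delta
    e = e * (p - delta)
    size = size - record(40)
    return size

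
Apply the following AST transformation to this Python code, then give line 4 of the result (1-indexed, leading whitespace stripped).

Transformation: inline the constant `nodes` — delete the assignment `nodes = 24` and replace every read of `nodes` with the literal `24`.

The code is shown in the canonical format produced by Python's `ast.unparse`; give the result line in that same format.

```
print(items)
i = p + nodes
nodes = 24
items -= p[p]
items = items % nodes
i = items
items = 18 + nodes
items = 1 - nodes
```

Transformed code:
print(items)
i = p + 24
items -= p[p]
items = items % 24
i = items
items = 18 + 24
items = 1 - 24

items = items % 24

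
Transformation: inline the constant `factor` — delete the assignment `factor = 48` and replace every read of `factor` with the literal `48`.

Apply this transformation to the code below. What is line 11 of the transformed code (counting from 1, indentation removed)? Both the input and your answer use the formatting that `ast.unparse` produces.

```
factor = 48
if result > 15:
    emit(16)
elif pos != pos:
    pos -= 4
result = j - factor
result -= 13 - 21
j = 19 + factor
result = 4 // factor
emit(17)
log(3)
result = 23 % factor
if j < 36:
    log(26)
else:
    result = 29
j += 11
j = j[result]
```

Transformed code:
if result > 15:
    emit(16)
elif pos != pos:
    pos -= 4
result = j - 48
result -= 13 - 21
j = 19 + 48
result = 4 // 48
emit(17)
log(3)
result = 23 % 48
if j < 36:
    log(26)
else:
    result = 29
j += 11
j = j[result]

result = 23 % 48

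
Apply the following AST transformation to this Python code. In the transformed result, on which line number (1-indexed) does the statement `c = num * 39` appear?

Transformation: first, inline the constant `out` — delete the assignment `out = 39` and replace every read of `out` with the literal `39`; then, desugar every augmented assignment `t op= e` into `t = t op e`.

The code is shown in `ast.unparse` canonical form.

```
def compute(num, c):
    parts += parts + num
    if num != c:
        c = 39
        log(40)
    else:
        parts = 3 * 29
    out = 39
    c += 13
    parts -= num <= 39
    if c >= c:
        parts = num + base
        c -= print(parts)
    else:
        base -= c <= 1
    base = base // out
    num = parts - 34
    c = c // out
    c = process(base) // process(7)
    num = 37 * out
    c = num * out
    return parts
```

Transformed code:
def compute(num, c):
    parts = parts + (parts + num)
    if num != c:
        c = 39
        log(40)
    else:
        parts = 3 * 29
    c = c + 13
    parts = parts - (num <= 39)
    if c >= c:
        parts = num + base
        c = c - print(parts)
    else:
        base = base - (c <= 1)
    base = base // 39
    num = parts - 34
    c = c // 39
    c = process(base) // process(7)
    num = 37 * 39
    c = num * 39
    return parts

20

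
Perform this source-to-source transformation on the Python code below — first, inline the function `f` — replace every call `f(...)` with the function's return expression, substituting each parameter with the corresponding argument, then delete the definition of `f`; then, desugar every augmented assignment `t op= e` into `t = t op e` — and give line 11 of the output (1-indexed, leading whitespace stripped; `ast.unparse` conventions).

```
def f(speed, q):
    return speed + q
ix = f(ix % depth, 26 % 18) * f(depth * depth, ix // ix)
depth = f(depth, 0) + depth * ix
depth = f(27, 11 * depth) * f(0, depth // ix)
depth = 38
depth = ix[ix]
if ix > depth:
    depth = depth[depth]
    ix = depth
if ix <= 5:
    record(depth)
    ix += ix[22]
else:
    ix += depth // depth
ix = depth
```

ix = ix + ix[22]

Transformed code:
ix = (ix % depth + 26 % 18) * (depth * depth + ix // ix)
depth = depth + 0 + depth * ix
depth = (27 + 11 * depth) * (0 + depth // ix)
depth = 38
depth = ix[ix]
if ix > depth:
    depth = depth[depth]
    ix = depth
if ix <= 5:
    record(depth)
    ix = ix + ix[22]
else:
    ix = ix + depth // depth
ix = depth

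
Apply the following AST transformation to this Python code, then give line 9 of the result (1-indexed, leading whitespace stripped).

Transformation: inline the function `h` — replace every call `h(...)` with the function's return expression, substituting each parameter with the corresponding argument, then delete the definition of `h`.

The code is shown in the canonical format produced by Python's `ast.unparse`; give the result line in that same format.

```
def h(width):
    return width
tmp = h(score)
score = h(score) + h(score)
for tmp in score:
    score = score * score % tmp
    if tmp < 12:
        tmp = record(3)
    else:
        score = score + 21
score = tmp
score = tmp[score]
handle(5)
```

score = tmp

Transformed code:
tmp = score
score = score + score
for tmp in score:
    score = score * score % tmp
    if tmp < 12:
        tmp = record(3)
    else:
        score = score + 21
score = tmp
score = tmp[score]
handle(5)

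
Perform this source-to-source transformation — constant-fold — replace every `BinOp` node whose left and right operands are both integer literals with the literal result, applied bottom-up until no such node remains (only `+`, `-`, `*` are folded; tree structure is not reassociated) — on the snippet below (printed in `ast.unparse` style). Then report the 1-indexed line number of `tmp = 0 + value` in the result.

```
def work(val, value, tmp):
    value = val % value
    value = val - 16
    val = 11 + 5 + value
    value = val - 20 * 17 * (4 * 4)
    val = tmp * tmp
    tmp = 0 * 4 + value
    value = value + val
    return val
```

7

Transformed code:
def work(val, value, tmp):
    value = val % value
    value = val - 16
    val = 16 + value
    value = val - 5440
    val = tmp * tmp
    tmp = 0 + value
    value = value + val
    return val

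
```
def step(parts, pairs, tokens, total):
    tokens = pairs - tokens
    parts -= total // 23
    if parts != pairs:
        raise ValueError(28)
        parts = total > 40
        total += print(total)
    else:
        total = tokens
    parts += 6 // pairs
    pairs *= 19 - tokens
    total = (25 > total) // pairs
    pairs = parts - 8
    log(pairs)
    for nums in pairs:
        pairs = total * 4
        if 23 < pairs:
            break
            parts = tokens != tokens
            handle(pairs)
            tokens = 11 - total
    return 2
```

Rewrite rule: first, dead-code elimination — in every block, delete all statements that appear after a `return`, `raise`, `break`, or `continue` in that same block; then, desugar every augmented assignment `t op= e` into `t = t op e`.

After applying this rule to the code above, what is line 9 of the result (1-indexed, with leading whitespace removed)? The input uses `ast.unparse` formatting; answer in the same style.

Transformed code:
def step(parts, pairs, tokens, total):
    tokens = pairs - tokens
    parts = parts - total // 23
    if parts != pairs:
        raise ValueError(28)
    else:
        total = tokens
    parts = parts + 6 // pairs
    pairs = pairs * (19 - tokens)
    total = (25 > total) // pairs
    pairs = parts - 8
    log(pairs)
    for nums in pairs:
        pairs = total * 4
        if 23 < pairs:
            break
    return 2

pairs = pairs * (19 - tokens)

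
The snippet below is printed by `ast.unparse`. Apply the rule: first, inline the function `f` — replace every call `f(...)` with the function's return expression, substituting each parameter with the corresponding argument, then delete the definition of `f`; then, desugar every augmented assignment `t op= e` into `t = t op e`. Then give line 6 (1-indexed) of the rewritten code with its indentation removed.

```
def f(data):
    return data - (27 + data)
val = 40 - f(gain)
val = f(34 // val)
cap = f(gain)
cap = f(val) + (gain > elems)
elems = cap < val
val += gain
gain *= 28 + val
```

val = val + gain

Transformed code:
val = 40 - (gain - (27 + gain))
val = 34 // val - (27 + 34 // val)
cap = gain - (27 + gain)
cap = val - (27 + val) + (gain > elems)
elems = cap < val
val = val + gain
gain = gain * (28 + val)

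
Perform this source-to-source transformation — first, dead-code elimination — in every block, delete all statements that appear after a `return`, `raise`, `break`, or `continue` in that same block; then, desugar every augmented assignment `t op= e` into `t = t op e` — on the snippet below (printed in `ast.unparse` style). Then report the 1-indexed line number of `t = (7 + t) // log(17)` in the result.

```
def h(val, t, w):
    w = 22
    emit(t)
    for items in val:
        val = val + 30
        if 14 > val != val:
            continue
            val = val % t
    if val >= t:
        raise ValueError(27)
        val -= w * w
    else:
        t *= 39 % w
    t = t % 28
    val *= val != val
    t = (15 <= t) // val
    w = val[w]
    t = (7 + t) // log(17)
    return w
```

16

Transformed code:
def h(val, t, w):
    w = 22
    emit(t)
    for items in val:
        val = val + 30
        if 14 > val != val:
            continue
    if val >= t:
        raise ValueError(27)
    else:
        t = t * (39 % w)
    t = t % 28
    val = val * (val != val)
    t = (15 <= t) // val
    w = val[w]
    t = (7 + t) // log(17)
    return w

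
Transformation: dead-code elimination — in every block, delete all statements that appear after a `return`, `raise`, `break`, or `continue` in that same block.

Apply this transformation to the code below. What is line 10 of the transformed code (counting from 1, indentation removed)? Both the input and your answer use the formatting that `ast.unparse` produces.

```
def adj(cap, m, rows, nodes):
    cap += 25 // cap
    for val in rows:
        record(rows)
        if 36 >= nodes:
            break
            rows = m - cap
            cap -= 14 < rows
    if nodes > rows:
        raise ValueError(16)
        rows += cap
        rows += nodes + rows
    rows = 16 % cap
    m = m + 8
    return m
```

Transformed code:
def adj(cap, m, rows, nodes):
    cap += 25 // cap
    for val in rows:
        record(rows)
        if 36 >= nodes:
            break
    if nodes > rows:
        raise ValueError(16)
    rows = 16 % cap
    m = m + 8
    return m

m = m + 8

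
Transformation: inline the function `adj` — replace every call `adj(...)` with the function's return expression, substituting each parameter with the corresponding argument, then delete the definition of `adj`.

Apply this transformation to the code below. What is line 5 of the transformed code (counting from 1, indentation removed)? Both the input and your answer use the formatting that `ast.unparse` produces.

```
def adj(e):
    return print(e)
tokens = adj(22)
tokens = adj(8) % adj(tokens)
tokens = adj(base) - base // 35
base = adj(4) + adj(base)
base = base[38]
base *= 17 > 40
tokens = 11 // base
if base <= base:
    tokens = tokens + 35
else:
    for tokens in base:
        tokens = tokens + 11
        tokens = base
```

Transformed code:
tokens = print(22)
tokens = print(8) % print(tokens)
tokens = print(base) - base // 35
base = print(4) + print(base)
base = base[38]
base *= 17 > 40
tokens = 11 // base
if base <= base:
    tokens = tokens + 35
else:
    for tokens in base:
        tokens = tokens + 11
        tokens = base

base = base[38]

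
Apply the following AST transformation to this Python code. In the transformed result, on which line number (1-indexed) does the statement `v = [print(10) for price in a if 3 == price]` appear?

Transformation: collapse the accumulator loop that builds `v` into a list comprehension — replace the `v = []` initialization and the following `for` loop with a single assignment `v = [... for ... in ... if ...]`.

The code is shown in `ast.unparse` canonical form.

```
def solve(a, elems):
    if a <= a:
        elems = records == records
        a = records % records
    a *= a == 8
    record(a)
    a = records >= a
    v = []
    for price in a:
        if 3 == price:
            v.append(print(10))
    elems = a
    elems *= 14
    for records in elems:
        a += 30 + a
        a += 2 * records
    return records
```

Transformed code:
def solve(a, elems):
    if a <= a:
        elems = records == records
        a = records % records
    a *= a == 8
    record(a)
    a = records >= a
    v = [print(10) for price in a if 3 == price]
    elems = a
    elems *= 14
    for records in elems:
        a += 30 + a
        a += 2 * records
    return records

8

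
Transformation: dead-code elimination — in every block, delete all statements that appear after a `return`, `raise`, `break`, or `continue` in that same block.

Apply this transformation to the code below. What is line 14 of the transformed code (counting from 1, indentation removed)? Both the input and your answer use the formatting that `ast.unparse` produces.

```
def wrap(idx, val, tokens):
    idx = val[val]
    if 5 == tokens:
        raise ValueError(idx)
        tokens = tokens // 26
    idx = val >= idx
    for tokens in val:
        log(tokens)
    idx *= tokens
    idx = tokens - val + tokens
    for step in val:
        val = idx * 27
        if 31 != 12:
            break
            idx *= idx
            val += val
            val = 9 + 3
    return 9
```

return 9

Transformed code:
def wrap(idx, val, tokens):
    idx = val[val]
    if 5 == tokens:
        raise ValueError(idx)
    idx = val >= idx
    for tokens in val:
        log(tokens)
    idx *= tokens
    idx = tokens - val + tokens
    for step in val:
        val = idx * 27
        if 31 != 12:
            break
    return 9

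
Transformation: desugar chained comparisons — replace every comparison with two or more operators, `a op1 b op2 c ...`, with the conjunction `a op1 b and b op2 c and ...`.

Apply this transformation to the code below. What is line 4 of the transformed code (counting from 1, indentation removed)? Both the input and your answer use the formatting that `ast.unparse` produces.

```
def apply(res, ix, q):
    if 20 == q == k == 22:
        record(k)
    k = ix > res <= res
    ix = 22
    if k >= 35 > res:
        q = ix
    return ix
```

Transformed code:
def apply(res, ix, q):
    if 20 == q and q == k and (k == 22):
        record(k)
    k = ix > res and res <= res
    ix = 22
    if k >= 35 and 35 > res:
        q = ix
    return ix

k = ix > res and res <= res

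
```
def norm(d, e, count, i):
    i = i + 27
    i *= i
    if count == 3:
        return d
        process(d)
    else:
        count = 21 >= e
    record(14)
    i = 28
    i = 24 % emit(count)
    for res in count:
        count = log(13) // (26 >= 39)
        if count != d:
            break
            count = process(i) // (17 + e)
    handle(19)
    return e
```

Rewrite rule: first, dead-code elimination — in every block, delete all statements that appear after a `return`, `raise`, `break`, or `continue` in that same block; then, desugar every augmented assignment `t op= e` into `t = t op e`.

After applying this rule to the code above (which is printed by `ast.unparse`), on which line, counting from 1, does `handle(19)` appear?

15

Transformed code:
def norm(d, e, count, i):
    i = i + 27
    i = i * i
    if count == 3:
        return d
    else:
        count = 21 >= e
    record(14)
    i = 28
    i = 24 % emit(count)
    for res in count:
        count = log(13) // (26 >= 39)
        if count != d:
            break
    handle(19)
    return e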